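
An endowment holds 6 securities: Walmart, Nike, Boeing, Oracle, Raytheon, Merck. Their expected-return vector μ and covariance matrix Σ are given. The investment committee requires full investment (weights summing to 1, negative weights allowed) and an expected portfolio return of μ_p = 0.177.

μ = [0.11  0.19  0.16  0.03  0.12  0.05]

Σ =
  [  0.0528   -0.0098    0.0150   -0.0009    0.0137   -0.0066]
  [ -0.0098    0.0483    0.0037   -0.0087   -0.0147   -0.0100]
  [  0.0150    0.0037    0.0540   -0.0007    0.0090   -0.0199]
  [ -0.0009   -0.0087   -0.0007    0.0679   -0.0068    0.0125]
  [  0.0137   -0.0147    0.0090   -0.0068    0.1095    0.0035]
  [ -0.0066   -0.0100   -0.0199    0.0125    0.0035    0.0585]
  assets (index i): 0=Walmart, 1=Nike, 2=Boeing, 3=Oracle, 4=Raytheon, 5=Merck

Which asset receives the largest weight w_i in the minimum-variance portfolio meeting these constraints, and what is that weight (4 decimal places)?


Nike (0.5658)

x=Σ⁻¹μ = [2.3058  5.2769  2.7611  0.8036  1.2522  2.7095]
y=Σ⁻¹𝟙 = [21.2854  35.1133  19.1526  15.4976  9.6725  28.1227]
a=μᵀx=2.007873  b=𝟙ᵀx=15.109096  c=𝟙ᵀy=128.844081  D=ac−b²=30.417743
λ₁=(c·0.177−b)/D = (128.844081·0.177−15.109096)/30.417743 = 0.253020
λ₂=(a−b·0.177)/D = (2.007873−15.109096·0.177)/30.417743 = -0.021909
w* = 0.253020·x + -0.021909·y:
  w_0 = 0.253020·2.3058 + -0.021909·21.2854 = 0.1171  (Walmart)
  w_1 = 0.253020·5.2769 + -0.021909·35.1133 = 0.5658  (Nike)
  w_2 = 0.253020·2.7611 + -0.021909·19.1526 = 0.2790  (Boeing)
  w_3 = 0.253020·0.8036 + -0.021909·15.4976 = -0.1362  (Oracle)
  w_4 = 0.253020·1.2522 + -0.021909·9.6725 = 0.1049  (Raytheon)
  w_5 = 0.253020·2.7095 + -0.021909·28.1227 = 0.0694  (Merck)
Σw_i=1.0000  μᵀw=0.1770
σ²=wᵀΣw=λ₁·μ_p+λ₂ = 0.253020·0.177 + -0.021909 = 0.022875 ≈ 0.0229


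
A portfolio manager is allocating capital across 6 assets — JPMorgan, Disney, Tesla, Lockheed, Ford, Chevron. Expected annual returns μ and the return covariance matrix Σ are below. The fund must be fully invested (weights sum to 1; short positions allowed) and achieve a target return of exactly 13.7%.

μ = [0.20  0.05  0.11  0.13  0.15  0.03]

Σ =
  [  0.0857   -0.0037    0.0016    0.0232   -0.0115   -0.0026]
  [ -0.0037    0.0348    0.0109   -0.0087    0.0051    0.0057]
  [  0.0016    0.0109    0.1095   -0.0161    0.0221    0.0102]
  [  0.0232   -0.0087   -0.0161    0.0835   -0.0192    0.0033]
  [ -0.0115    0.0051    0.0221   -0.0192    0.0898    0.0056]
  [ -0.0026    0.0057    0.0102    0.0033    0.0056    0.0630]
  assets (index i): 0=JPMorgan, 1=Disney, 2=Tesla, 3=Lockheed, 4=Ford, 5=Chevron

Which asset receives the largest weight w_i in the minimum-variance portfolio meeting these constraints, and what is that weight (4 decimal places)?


JPMorgan (0.2702)

u=Σ⁻¹μ = [2.2069  1.5859  0.6440  1.7064  2.0664  0.0465]
v=Σ⁻¹𝟙 = [10.6441  28.5616  4.8825  15.3189  12.2618  11.0453]
a=μᵀu=1.124703  b=𝟙ᵀu=8.256054  c=𝟙ᵀv=82.714191  D=ac−b²=24.866501
λ₁=(c·0.137−b)/D = (82.714191·0.137−8.256054)/24.866501 = 0.123692
λ₂=(a−b·0.137)/D = (1.124703−8.256054·0.137)/24.866501 = -0.000256
w* = 0.123692·u + -0.000256·v:
  w_0 = 0.123692·2.2069 + -0.000256·10.6441 = 0.2702  (JPMorgan)
  w_1 = 0.123692·1.5859 + -0.000256·28.5616 = 0.1888  (Disney)
  w_2 = 0.123692·0.6440 + -0.000256·4.8825 = 0.0784  (Tesla)
  w_3 = 0.123692·1.7064 + -0.000256·15.3189 = 0.2071  (Lockheed)
  w_4 = 0.123692·2.0664 + -0.000256·12.2618 = 0.2525  (Ford)
  w_5 = 0.123692·0.0465 + -0.000256·11.0453 = 0.0029  (Chevron)
Σw_i=1.0000  μᵀw=0.1370
σ²=wᵀΣw=λ₁·μ_p+λ₂ = 0.123692·0.137 + -0.000256 = 0.016689 ≈ 0.0167


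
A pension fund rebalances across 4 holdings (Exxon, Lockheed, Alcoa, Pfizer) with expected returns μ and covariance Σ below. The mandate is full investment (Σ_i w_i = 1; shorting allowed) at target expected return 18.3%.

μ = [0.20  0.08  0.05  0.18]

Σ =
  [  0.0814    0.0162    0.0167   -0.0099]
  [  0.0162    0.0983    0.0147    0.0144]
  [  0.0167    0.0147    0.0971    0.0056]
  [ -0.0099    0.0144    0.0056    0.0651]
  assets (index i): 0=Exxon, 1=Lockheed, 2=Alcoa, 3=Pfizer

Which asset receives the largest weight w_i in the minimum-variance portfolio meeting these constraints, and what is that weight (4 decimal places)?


Pfizer (0.5091)

u=Σ⁻¹μ = [2.9069  -0.1177  -0.1544  3.2464]
v=Σ⁻¹𝟙 = [11.8227  4.9652  6.6202  15.4911]
a=μᵀu=1.148596  b=𝟙ᵀu=5.881172  c=𝟙ᵀv=38.899266  D=ac−b²=10.091353
λ₁=(c·0.183−b)/D = (38.899266·0.183−5.881172)/10.091353 = 0.122619
λ₂=(a−b·0.183)/D = (1.148596−5.881172·0.183)/10.091353 = 0.007169
w* = 0.122619·u + 0.007169·v:
  w_0 = 0.122619·2.9069 + 0.007169·11.8227 = 0.4412  (Exxon)
  w_1 = 0.122619·-0.1177 + 0.007169·4.9652 = 0.0212  (Lockheed)
  w_2 = 0.122619·-0.1544 + 0.007169·6.6202 = 0.0285  (Alcoa)
  w_3 = 0.122619·3.2464 + 0.007169·15.4911 = 0.5091  (Pfizer)
Σw_i=1.0000  μᵀw=0.1830
σ²=wᵀΣw=λ₁·μ_p+λ₂ = 0.122619·0.183 + 0.007169 = 0.029608 ≈ 0.0296


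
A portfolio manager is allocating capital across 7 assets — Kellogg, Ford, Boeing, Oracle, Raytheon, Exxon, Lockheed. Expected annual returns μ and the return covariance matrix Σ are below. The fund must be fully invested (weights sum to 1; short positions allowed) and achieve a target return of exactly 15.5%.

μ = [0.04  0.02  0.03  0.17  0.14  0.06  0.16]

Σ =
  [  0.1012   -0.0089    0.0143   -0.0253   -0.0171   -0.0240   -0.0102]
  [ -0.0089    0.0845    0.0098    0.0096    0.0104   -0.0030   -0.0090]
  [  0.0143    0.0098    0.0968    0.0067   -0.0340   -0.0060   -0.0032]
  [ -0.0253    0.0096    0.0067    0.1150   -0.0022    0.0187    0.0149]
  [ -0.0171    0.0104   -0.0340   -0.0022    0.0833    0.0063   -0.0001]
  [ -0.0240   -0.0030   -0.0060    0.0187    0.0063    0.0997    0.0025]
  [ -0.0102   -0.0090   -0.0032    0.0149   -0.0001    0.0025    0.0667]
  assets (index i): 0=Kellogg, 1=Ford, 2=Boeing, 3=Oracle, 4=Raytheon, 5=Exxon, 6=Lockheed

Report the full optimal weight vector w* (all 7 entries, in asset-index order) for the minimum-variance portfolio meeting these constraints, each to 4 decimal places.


0.1105  -0.1219  0.0568  0.2636  0.3491  -0.0292  0.3711

x=Σ⁻¹μ = [1.3703  0.0989  0.9305  1.3724  2.3286  0.5273  2.3435]
y=Σ⁻¹𝟙 = [18.7639  11.3548  14.1440  7.0123  19.4552  12.7424  18.0577]
a=μᵀx=1.050620  b=𝟙ᵀx=8.971576  c=𝟙ᵀy=101.530312  D=ac−b²=26.180645
λ₁=(c·0.155−b)/D = (101.530312·0.155−8.971576)/26.180645 = 0.258421
λ₂=(a−b·0.155)/D = (1.050620−8.971576·0.155)/26.180645 = -0.012986
w* = 0.258421·x + -0.012986·y:
  w_0 = 0.258421·1.3703 + -0.012986·18.7639 = 0.1105  (Kellogg)
  w_1 = 0.258421·0.0989 + -0.012986·11.3548 = -0.1219  (Ford)
  w_2 = 0.258421·0.9305 + -0.012986·14.1440 = 0.0568  (Boeing)
  w_3 = 0.258421·1.3724 + -0.012986·7.0123 = 0.2636  (Oracle)
  w_4 = 0.258421·2.3286 + -0.012986·19.4552 = 0.3491  (Raytheon)
  w_5 = 0.258421·0.5273 + -0.012986·12.7424 = -0.0292  (Exxon)
  w_6 = 0.258421·2.3435 + -0.012986·18.0577 = 0.3711  (Lockheed)
Σw_i=1.0000  μᵀw=0.1550
σ²=wᵀΣw=λ₁·μ_p+λ₂ = 0.258421·0.155 + -0.012986 = 0.027070 ≈ 0.0271


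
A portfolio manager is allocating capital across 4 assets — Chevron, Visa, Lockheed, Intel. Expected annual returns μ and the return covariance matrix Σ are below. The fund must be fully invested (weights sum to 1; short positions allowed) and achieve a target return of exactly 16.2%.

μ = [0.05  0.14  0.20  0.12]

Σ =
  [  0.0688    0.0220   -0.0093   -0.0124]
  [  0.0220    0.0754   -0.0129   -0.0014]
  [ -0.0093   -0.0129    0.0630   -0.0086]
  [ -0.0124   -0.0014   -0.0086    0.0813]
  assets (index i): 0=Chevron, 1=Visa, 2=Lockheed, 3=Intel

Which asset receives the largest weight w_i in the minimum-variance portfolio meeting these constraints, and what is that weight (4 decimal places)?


Lockheed (0.4813)

x=Σ⁻¹μ = [0.9087  2.3266  4.0698  2.0852]
y=Σ⁻¹𝟙 = [16.7987  12.6811  23.3451  17.5501]
a=μᵀx=1.435345  b=𝟙ᵀx=9.390326  c=𝟙ᵀy=70.374999  D=ac−b²=12.834206
λ₁=(c·0.162−b)/D = (70.374999·0.162−9.390326)/12.834206 = 0.156646
λ₂=(a−b·0.162)/D = (1.435345−9.390326·0.162)/12.834206 = -0.006692
w* = 0.156646·x + -0.006692·y:
  w_0 = 0.156646·0.9087 + -0.006692·16.7987 = 0.0299  (Chevron)
  w_1 = 0.156646·2.3266 + -0.006692·12.6811 = 0.2796  (Visa)
  w_2 = 0.156646·4.0698 + -0.006692·23.3451 = 0.4813  (Lockheed)
  w_3 = 0.156646·2.0852 + -0.006692·17.5501 = 0.2092  (Intel)
Σw_i=1.0000  μᵀw=0.1620
σ²=wᵀΣw=λ₁·μ_p+λ₂ = 0.156646·0.162 + -0.006692 = 0.018685 ≈ 0.0187


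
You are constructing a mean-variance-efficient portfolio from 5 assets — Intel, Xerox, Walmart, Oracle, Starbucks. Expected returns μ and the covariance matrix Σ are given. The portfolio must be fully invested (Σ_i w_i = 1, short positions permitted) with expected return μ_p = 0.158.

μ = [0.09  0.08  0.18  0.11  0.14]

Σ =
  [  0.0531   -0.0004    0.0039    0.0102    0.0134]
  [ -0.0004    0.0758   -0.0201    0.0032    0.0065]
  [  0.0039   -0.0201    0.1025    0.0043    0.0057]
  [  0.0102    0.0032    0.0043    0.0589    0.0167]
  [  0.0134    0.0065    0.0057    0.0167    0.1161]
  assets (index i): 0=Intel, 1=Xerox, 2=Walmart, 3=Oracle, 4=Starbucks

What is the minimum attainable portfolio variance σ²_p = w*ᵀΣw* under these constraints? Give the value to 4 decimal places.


0.0464

x=Σ⁻¹μ = [1.1448  1.4522  1.9050  1.2474  0.7195]
y=Σ⁻¹𝟙 = [14.9119  15.5136  11.5323  11.6381  3.7834]
a=μᵀx=0.800042  b=𝟙ᵀx=6.468833  c=𝟙ᵀy=57.379261  D=ac−b²=4.060020
λ₁=(c·0.158−b)/D = (57.379261·0.158−6.468833)/4.060020 = 0.639674
λ₂=(a−b·0.158)/D = (0.800042−6.468833·0.158)/4.060020 = -0.054688
w* = 0.639674·x + -0.054688·y:
  w_0 = 0.639674·1.1448 + -0.054688·14.9119 = -0.0832  (Intel)
  w_1 = 0.639674·1.4522 + -0.054688·15.5136 = 0.0806  (Xerox)
  w_2 = 0.639674·1.9050 + -0.054688·11.5323 = 0.5879  (Walmart)
  w_3 = 0.639674·1.2474 + -0.054688·11.6381 = 0.1614  (Oracle)
  w_4 = 0.639674·0.7195 + -0.054688·3.7834 = 0.2533  (Starbucks)
Σw_i=1.0000  μᵀw=0.1580
σ²=wᵀΣw=λ₁·μ_p+λ₂ = 0.639674·0.158 + -0.054688 = 0.046381 ≈ 0.0464


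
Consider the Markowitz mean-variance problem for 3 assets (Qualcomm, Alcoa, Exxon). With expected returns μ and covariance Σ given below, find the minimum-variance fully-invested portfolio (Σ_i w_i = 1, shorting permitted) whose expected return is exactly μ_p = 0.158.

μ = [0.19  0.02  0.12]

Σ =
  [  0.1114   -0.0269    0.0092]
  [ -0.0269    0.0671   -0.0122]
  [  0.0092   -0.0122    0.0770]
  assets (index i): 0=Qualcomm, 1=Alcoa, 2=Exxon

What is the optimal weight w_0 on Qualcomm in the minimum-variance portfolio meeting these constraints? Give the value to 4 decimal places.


p=Σ⁻¹μ = [1.9019  1.3412  1.5437]
q=Σ⁻¹𝟙 = [13.2791  22.9609  15.0384]
a=μᵀp=0.573438  b=𝟙ᵀp=4.786859  c=𝟙ᵀq=51.278416  D=ac−b²=6.490965
λ₁=(c·0.158−b)/D = (51.278416·0.158−4.786859)/6.490965 = 0.510730
λ₂=(a−b·0.158)/D = (0.573438−4.786859·0.158)/6.490965 = -0.028175
w* = 0.510730·p + -0.028175·q:
  w_0 = 0.510730·1.9019 + -0.028175·13.2791 = 0.5972  (Qualcomm)
  w_1 = 0.510730·1.3412 + -0.028175·22.9609 = 0.0381  (Alcoa)
  w_2 = 0.510730·1.5437 + -0.028175·15.0384 = 0.3647  (Exxon)
Σw_i=1.0000  μᵀw=0.1580
σ²=wᵀΣw=λ₁·μ_p+λ₂ = 0.510730·0.158 + -0.028175 = 0.052520 ≈ 0.0525

0.5972


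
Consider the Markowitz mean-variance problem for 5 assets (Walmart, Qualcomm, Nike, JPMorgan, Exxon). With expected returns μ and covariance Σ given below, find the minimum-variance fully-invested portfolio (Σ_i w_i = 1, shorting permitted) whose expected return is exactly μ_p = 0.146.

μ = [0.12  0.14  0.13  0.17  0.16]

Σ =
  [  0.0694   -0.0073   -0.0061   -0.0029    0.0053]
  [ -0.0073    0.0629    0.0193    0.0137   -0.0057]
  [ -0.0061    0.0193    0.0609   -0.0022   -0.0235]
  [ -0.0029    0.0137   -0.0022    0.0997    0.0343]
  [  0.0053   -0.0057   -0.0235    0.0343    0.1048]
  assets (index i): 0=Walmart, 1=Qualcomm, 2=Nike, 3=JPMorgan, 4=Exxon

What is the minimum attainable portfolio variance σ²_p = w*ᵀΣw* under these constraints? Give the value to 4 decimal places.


p=Σ⁻¹μ = [2.0304  1.6262  2.5363  0.9924  1.7564]
q=Σ⁻¹𝟙 = [16.6478  11.9193  19.1025  5.1929  11.9322]
a=μᵀp=1.250768  b=𝟙ᵀp=8.941705  c=𝟙ᵀq=64.794659  D=ac−b²=1.089012
λ₁=(c·0.146−b)/D = (64.794659·0.146−8.941705)/1.089012 = 0.475950
λ₂=(a−b·0.146)/D = (1.250768−8.941705·0.146)/1.089012 = -0.050248
w* = 0.475950·p + -0.050248·q:
  w_0 = 0.475950·2.0304 + -0.050248·16.6478 = 0.1299  (Walmart)
  w_1 = 0.475950·1.6262 + -0.050248·11.9193 = 0.1751  (Qualcomm)
  w_2 = 0.475950·2.5363 + -0.050248·19.1025 = 0.2473  (Nike)
  w_3 = 0.475950·0.9924 + -0.050248·5.1929 = 0.2114  (JPMorgan)
  w_4 = 0.475950·1.7564 + -0.050248·11.9322 = 0.2364  (Exxon)
Σw_i=1.0000  μᵀw=0.1460
σ²=wᵀΣw=λ₁·μ_p+λ₂ = 0.475950·0.146 + -0.050248 = 0.019241 ≈ 0.0192

0.0192


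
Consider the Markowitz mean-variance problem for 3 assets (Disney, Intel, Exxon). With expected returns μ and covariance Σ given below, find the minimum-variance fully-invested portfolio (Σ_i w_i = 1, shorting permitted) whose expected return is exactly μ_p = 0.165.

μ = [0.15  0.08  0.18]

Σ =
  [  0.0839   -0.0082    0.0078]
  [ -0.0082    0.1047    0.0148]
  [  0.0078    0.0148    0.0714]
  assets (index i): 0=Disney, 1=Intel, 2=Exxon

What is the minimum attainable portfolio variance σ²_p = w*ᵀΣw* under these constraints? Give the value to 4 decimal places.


u=Σ⁻¹μ = [1.6378  0.5782  2.2222]
v=Σ⁻¹𝟙 = [11.7823  8.9379  10.8658]
a=μᵀu=0.691925  b=𝟙ᵀu=4.438225  c=𝟙ᵀv=31.586045  D=ac−b²=2.157330
λ₁=(c·0.165−b)/D = (31.586045·0.165−4.438225)/2.157330 = 0.358532
λ₂=(a−b·0.165)/D = (0.691925−4.438225·0.165)/2.157330 = -0.018719
w* = 0.358532·u + -0.018719·v:
  w_0 = 0.358532·1.6378 + -0.018719·11.7823 = 0.3666  (Disney)
  w_1 = 0.358532·0.5782 + -0.018719·8.9379 = 0.0400  (Intel)
  w_2 = 0.358532·2.2222 + -0.018719·10.8658 = 0.5934  (Exxon)
Σw_i=1.0000  μᵀw=0.1650
σ²=wᵀΣw=λ₁·μ_p+λ₂ = 0.358532·0.165 + -0.018719 = 0.040439 ≈ 0.0404

0.0404


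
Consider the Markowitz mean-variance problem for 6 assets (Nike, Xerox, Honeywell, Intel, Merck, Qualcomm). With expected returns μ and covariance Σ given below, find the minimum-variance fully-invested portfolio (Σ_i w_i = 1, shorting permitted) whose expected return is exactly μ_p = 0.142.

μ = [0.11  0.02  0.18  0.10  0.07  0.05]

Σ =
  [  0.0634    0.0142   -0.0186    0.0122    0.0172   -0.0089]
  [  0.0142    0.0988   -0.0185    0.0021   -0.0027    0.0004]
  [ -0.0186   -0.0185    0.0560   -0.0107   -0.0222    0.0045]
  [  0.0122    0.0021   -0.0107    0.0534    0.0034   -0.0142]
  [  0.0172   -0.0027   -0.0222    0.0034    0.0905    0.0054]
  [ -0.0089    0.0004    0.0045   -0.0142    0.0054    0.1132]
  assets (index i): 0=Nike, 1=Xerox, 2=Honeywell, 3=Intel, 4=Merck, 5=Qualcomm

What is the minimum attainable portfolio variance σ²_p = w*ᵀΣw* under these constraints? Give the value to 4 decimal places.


0.0143

g=Σ⁻¹μ = [2.2995  0.8475  5.2787  2.4457  1.5263  0.6436]
h=Σ⁻¹𝟙 = [16.1674  14.8614  38.2991  23.9472  16.2738  10.7577]
a=μᵀg=1.603644  b=𝟙ᵀg=13.041246  c=𝟙ᵀh=120.306493  D=ac−b²=22.854677
λ₁=(c·0.142−b)/D = (120.306493·0.142−13.041246)/22.854677 = 0.176869
λ₂=(a−b·0.142)/D = (1.603644−13.041246·0.142)/22.854677 = -0.010860
w* = 0.176869·g + -0.010860·h:
  w_0 = 0.176869·2.2995 + -0.010860·16.1674 = 0.2311  (Nike)
  w_1 = 0.176869·0.8475 + -0.010860·14.8614 = -0.0115  (Xerox)
  w_2 = 0.176869·5.2787 + -0.010860·38.2991 = 0.5177  (Honeywell)
  w_3 = 0.176869·2.4457 + -0.010860·23.9472 = 0.1725  (Intel)
  w_4 = 0.176869·1.5263 + -0.010860·16.2738 = 0.0932  (Merck)
  w_5 = 0.176869·0.6436 + -0.010860·10.7577 = -0.0030  (Qualcomm)
Σw_i=1.0000  μᵀw=0.1420
σ²=wᵀΣw=λ₁·μ_p+λ₂ = 0.176869·0.142 + -0.010860 = 0.014255 ≈ 0.0143


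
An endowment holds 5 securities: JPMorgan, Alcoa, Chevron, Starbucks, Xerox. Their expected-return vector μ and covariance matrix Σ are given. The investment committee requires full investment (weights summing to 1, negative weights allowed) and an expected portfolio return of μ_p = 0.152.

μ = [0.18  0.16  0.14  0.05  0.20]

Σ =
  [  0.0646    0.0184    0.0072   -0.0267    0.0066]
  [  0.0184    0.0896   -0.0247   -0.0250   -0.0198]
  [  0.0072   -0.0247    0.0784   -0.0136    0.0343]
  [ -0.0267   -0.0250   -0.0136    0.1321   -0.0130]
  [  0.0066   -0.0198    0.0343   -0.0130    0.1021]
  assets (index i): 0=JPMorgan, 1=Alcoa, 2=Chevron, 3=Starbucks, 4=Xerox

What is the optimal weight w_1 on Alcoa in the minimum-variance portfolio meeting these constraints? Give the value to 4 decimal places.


0.2584

g=Σ⁻¹μ = [2.3195  2.7478  1.8994  1.7525  1.9268]
h=Σ⁻¹𝟙 = [14.0434  19.5255  16.4596  16.7106  9.2713]
a=μᵀg=1.596063  b=𝟙ᵀg=10.646021  c=𝟙ᵀh=76.010390  D=ac−b²=7.979652
λ₁=(c·0.152−b)/D = (76.010390·0.152−10.646021)/7.979652 = 0.113734
λ₂=(a−b·0.152)/D = (1.596063−10.646021·0.152)/7.979652 = -0.002774
w* = 0.113734·g + -0.002774·h:
  w_0 = 0.113734·2.3195 + -0.002774·14.0434 = 0.2249  (JPMorgan)
  w_1 = 0.113734·2.7478 + -0.002774·19.5255 = 0.2584  (Alcoa)
  w_2 = 0.113734·1.8994 + -0.002774·16.4596 = 0.1704  (Chevron)
  w_3 = 0.113734·1.7525 + -0.002774·16.7106 = 0.1530  (Starbucks)
  w_4 = 0.113734·1.9268 + -0.002774·9.2713 = 0.1934  (Xerox)
Σw_i=1.0000  μᵀw=0.1520
σ²=wᵀΣw=λ₁·μ_p+λ₂ = 0.113734·0.152 + -0.002774 = 0.014514 ≈ 0.0145


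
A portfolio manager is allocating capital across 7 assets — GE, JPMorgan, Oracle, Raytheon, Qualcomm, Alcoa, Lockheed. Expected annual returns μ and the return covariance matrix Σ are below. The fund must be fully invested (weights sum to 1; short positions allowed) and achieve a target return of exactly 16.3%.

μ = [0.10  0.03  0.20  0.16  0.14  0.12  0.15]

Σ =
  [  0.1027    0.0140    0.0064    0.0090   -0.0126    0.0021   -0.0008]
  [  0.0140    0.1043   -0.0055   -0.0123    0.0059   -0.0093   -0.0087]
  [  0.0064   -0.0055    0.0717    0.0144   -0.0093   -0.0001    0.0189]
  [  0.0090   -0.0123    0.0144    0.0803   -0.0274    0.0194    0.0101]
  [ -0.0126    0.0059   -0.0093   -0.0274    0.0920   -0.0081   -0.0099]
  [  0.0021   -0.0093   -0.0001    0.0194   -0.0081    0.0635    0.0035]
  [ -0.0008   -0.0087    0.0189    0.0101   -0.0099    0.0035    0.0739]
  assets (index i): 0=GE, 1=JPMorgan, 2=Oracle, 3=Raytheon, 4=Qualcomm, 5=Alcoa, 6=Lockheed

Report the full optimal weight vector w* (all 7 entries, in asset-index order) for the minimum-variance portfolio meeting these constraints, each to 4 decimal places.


0.0541  -0.0397  0.2965  0.1933  0.2627  0.1063  0.1268

x=Σ⁻¹μ = [0.8864  0.6376  2.3224  1.9120  2.7167  1.6347  1.5457]
y=Σ⁻¹𝟙 = [8.4404  11.8206  10.7739  12.5922  18.7625  15.0833  12.3375]
a=μᵀx=1.686531  b=𝟙ᵀx=11.655553  c=𝟙ᵀy=89.810343  D=ac−b²=15.616021
λ₁=(c·0.163−b)/D = (89.810343·0.163−11.655553)/15.616021 = 0.191056
λ₂=(a−b·0.163)/D = (1.686531−11.655553·0.163)/15.616021 = -0.013661
w* = 0.191056·x + -0.013661·y:
  w_0 = 0.191056·0.8864 + -0.013661·8.4404 = 0.0541  (GE)
  w_1 = 0.191056·0.6376 + -0.013661·11.8206 = -0.0397  (JPMorgan)
  w_2 = 0.191056·2.3224 + -0.013661·10.7739 = 0.2965  (Oracle)
  w_3 = 0.191056·1.9120 + -0.013661·12.5922 = 0.1933  (Raytheon)
  w_4 = 0.191056·2.7167 + -0.013661·18.7625 = 0.2627  (Qualcomm)
  w_5 = 0.191056·1.6347 + -0.013661·15.0833 = 0.1063  (Alcoa)
  w_6 = 0.191056·1.5457 + -0.013661·12.3375 = 0.1268  (Lockheed)
Σw_i=1.0000  μᵀw=0.1630
σ²=wᵀΣw=λ₁·μ_p+λ₂ = 0.191056·0.163 + -0.013661 = 0.017482 ≈ 0.0175


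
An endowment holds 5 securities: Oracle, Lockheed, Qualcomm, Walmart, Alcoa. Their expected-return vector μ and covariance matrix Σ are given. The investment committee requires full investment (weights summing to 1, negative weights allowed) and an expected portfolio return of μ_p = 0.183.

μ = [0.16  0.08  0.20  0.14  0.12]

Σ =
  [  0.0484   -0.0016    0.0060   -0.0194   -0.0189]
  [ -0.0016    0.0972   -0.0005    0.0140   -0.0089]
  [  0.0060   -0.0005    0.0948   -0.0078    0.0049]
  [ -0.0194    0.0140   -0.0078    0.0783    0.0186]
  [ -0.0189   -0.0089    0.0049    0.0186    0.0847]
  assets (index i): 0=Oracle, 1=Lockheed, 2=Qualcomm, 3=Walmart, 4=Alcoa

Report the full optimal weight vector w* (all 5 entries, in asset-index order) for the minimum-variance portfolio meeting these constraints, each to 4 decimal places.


g=Σ⁻¹μ = [4.8776  0.7108  1.9216  2.6106  1.8954]
h=Σ⁻¹𝟙 = [32.6186  10.0175  9.0347  16.1448  16.0695]
a=μᵀg=1.814521  b=𝟙ᵀg=12.015915  c=𝟙ᵀh=83.885007  D=ac−b²=7.828899
λ₁=(c·0.183−b)/D = (83.885007·0.183−12.015915)/7.828899 = 0.425991
λ₂=(a−b·0.183)/D = (1.814521−12.015915·0.183)/7.828899 = -0.049099
w* = 0.425991·g + -0.049099·h:
  w_0 = 0.425991·4.8776 + -0.049099·32.6186 = 0.4763  (Oracle)
  w_1 = 0.425991·0.7108 + -0.049099·10.0175 = -0.1891  (Lockheed)
  w_2 = 0.425991·1.9216 + -0.049099·9.0347 = 0.3750  (Qualcomm)
  w_3 = 0.425991·2.6106 + -0.049099·16.1448 = 0.3194  (Walmart)
  w_4 = 0.425991·1.8954 + -0.049099·16.0695 = 0.0184  (Alcoa)
Σw_i=1.0000  μᵀw=0.1830
σ²=wᵀΣw=λ₁·μ_p+λ₂ = 0.425991·0.183 + -0.049099 = 0.028857 ≈ 0.0289

0.4763  -0.1891  0.3750  0.3194  0.0184


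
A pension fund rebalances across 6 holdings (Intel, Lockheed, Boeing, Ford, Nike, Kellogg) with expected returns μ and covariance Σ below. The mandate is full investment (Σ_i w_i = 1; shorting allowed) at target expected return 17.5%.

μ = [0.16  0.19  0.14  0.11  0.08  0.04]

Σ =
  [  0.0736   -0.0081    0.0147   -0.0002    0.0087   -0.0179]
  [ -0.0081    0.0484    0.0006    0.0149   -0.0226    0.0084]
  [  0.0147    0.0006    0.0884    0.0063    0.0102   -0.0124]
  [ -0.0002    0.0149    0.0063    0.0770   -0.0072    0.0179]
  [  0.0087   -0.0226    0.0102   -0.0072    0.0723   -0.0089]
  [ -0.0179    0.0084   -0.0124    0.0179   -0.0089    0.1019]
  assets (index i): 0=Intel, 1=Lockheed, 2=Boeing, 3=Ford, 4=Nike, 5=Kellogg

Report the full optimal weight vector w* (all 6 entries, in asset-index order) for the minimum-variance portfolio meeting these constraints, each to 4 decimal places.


0.2544  0.6156  0.0748  -0.0126  0.1385  -0.0706

g=Σ⁻¹μ = [2.4325  5.2154  0.9219  0.4293  2.4354  0.6394]
h=Σ⁻¹𝟙 = [15.6960  29.6839  7.1690  6.0170  22.2721  11.8845]
a=μᵀg=1.776829  b=𝟙ᵀg=12.073984  c=𝟙ᵀh=92.722495  D=ac−b²=18.970956
λ₁=(c·0.175−b)/D = (92.722495·0.175−12.073984)/18.970956 = 0.218885
λ₂=(a−b·0.175)/D = (1.776829−12.073984·0.175)/18.970956 = -0.017718
w* = 0.218885·g + -0.017718·h:
  w_0 = 0.218885·2.4325 + -0.017718·15.6960 = 0.2544  (Intel)
  w_1 = 0.218885·5.2154 + -0.017718·29.6839 = 0.6156  (Lockheed)
  w_2 = 0.218885·0.9219 + -0.017718·7.1690 = 0.0748  (Boeing)
  w_3 = 0.218885·0.4293 + -0.017718·6.0170 = -0.0126  (Ford)
  w_4 = 0.218885·2.4354 + -0.017718·22.2721 = 0.1385  (Nike)
  w_5 = 0.218885·0.6394 + -0.017718·11.8845 = -0.0706  (Kellogg)
Σw_i=1.0000  μᵀw=0.1750
σ²=wᵀΣw=λ₁·μ_p+λ₂ = 0.218885·0.175 + -0.017718 = 0.020587 ≈ 0.0206


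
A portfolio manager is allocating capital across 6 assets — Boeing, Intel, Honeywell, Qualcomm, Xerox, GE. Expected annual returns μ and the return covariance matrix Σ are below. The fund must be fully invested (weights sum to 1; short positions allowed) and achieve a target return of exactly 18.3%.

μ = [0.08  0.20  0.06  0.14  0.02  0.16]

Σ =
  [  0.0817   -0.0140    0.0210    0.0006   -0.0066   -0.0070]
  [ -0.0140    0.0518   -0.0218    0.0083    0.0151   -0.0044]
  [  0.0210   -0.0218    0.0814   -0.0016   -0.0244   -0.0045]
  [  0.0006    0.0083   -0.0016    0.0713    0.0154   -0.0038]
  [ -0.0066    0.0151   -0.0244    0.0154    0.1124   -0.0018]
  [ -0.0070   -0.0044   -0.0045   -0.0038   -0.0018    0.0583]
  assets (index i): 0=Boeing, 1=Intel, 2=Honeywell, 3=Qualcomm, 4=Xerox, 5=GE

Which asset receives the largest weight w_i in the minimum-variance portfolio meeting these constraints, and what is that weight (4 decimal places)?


Intel (0.5139)

u=Σ⁻¹μ = [1.6686  5.1986  1.8748  1.6161  -0.1795  3.5816]
v=Σ⁻¹𝟙 = [14.7036  29.6872  20.7278  10.1749  9.2572  23.7076]
a=μᵀu=2.081423  b=𝟙ᵀu=13.760220  c=𝟙ᵀv=108.258143  D=ac−b²=35.987334
λ₁=(c·0.183−b)/D = (108.258143·0.183−13.760220)/35.987334 = 0.168143
λ₂=(a−b·0.183)/D = (2.081423−13.760220·0.183)/35.987334 = -0.012135
w* = 0.168143·u + -0.012135·v:
  w_0 = 0.168143·1.6686 + -0.012135·14.7036 = 0.1021  (Boeing)
  w_1 = 0.168143·5.1986 + -0.012135·29.6872 = 0.5139  (Intel)
  w_2 = 0.168143·1.8748 + -0.012135·20.7278 = 0.0637  (Honeywell)
  w_3 = 0.168143·1.6161 + -0.012135·10.1749 = 0.1483  (Qualcomm)
  w_4 = 0.168143·-0.1795 + -0.012135·9.2572 = -0.1425  (Xerox)
  w_5 = 0.168143·3.5816 + -0.012135·23.7076 = 0.3145  (GE)
Σw_i=1.0000  μᵀw=0.1830
σ²=wᵀΣw=λ₁·μ_p+λ₂ = 0.168143·0.183 + -0.012135 = 0.018635 ≈ 0.0186


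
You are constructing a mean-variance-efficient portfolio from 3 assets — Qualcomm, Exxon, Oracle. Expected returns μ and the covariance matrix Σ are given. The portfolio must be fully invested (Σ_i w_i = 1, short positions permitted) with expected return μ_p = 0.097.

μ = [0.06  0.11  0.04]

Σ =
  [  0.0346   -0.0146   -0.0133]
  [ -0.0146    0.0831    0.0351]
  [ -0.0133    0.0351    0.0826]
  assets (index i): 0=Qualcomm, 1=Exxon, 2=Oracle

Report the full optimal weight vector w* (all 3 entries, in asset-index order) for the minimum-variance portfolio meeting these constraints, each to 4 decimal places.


0.5346  0.6615  -0.1961

u=Σ⁻¹μ = [2.5139  1.6939  0.1692]
v=Σ⁻¹𝟙 = [39.5244  13.6209  12.6826]
a=μᵀu=0.343934  b=𝟙ᵀu=4.377066  c=𝟙ᵀv=65.827859  D=ac−b²=3.481734
λ₁=(c·0.097−b)/D = (65.827859·0.097−4.377066)/3.481734 = 0.576792
λ₂=(a−b·0.097)/D = (0.343934−4.377066·0.097)/3.481734 = -0.023161
w* = 0.576792·u + -0.023161·v:
  w_0 = 0.576792·2.5139 + -0.023161·39.5244 = 0.5346  (Qualcomm)
  w_1 = 0.576792·1.6939 + -0.023161·13.6209 = 0.6615  (Exxon)
  w_2 = 0.576792·0.1692 + -0.023161·12.6826 = -0.1961  (Oracle)
Σw_i=1.0000  μᵀw=0.0970
σ²=wᵀΣw=λ₁·μ_p+λ₂ = 0.576792·0.097 + -0.023161 = 0.032788 ≈ 0.0328


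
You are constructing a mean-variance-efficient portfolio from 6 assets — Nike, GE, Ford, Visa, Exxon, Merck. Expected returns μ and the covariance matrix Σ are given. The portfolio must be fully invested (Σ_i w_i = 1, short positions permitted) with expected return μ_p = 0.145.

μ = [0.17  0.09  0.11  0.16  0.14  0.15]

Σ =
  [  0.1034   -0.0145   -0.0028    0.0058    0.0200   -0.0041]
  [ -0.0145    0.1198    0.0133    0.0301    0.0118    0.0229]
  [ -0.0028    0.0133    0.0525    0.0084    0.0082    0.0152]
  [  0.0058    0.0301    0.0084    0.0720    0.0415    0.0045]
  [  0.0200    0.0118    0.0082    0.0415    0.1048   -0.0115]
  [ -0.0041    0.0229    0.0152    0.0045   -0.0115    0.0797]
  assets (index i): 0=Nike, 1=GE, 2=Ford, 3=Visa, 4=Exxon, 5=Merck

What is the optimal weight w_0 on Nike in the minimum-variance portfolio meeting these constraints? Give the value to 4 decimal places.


0.2256

p=Σ⁻¹μ = [1.5691  0.0359  1.3603  1.5253  0.5063  1.6800]
q=Σ⁻¹𝟙 = [9.7442  4.0604  14.0273  6.5353  4.5821  9.4986]
a=μᵀp=0.986534  b=𝟙ᵀp=6.676870  c=𝟙ᵀq=48.447781  D=ac−b²=3.214816
λ₁=(c·0.145−b)/D = (48.447781·0.145−6.676870)/3.214816 = 0.108267
λ₂=(a−b·0.145)/D = (0.986534−6.676870·0.145)/3.214816 = 0.005720
w* = 0.108267·p + 0.005720·q:
  w_0 = 0.108267·1.5691 + 0.005720·9.7442 = 0.2256  (Nike)
  w_1 = 0.108267·0.0359 + 0.005720·4.0604 = 0.0271  (GE)
  w_2 = 0.108267·1.3603 + 0.005720·14.0273 = 0.2275  (Ford)
  w_3 = 0.108267·1.5253 + 0.005720·6.5353 = 0.2025  (Visa)
  w_4 = 0.108267·0.5063 + 0.005720·4.5821 = 0.0810  (Exxon)
  w_5 = 0.108267·1.6800 + 0.005720·9.4986 = 0.2362  (Merck)
Σw_i=1.0000  μᵀw=0.1450
σ²=wᵀΣw=λ₁·μ_p+λ₂ = 0.108267·0.145 + 0.005720 = 0.021419 ≈ 0.0214


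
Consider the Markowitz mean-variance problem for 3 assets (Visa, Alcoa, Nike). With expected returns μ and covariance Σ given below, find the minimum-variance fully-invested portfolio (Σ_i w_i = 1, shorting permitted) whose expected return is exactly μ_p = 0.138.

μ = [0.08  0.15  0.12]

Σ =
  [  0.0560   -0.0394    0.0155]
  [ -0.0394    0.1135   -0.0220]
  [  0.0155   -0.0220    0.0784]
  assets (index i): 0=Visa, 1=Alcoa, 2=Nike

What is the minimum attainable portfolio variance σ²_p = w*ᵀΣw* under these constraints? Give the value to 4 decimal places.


p=Σ⁻¹μ = [2.8022  2.6265  1.7136]
q=Σ⁻¹𝟙 = [29.4179  21.5392  12.9832]
a=μᵀp=0.823783  b=𝟙ᵀp=7.142297  c=𝟙ᵀq=63.940324  D=ac−b²=1.660538
λ₁=(c·0.138−b)/D = (63.940324·0.138−7.142297)/1.660538 = 1.012604
λ₂=(a−b·0.138)/D = (0.823783−7.142297·0.138)/1.660538 = -0.097471
w* = 1.012604·p + -0.097471·q:
  w_0 = 1.012604·2.8022 + -0.097471·29.4179 = -0.0299  (Visa)
  w_1 = 1.012604·2.6265 + -0.097471·21.5392 = 0.5601  (Alcoa)
  w_2 = 1.012604·1.7136 + -0.097471·12.9832 = 0.4697  (Nike)
Σw_i=1.0000  μᵀw=0.1380
σ²=wᵀΣw=λ₁·μ_p+λ₂ = 1.012604·0.138 + -0.097471 = 0.042268 ≈ 0.0423

0.0423


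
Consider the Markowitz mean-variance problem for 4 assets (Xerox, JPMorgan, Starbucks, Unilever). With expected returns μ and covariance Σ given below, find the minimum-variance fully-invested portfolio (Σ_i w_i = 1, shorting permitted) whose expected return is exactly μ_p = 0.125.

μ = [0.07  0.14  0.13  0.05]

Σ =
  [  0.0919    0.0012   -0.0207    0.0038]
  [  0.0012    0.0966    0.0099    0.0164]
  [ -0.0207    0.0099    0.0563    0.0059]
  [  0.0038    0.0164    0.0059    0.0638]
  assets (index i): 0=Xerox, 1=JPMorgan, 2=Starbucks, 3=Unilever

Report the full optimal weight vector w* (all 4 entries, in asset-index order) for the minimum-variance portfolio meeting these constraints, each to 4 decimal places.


x=Σ⁻¹μ = [1.3198  1.1394  2.5757  0.1740]
y=Σ⁻¹𝟙 = [15.0784  6.0950  21.0539  11.2622]
a=μᵀx=0.595442  b=𝟙ᵀx=5.208902  c=𝟙ᵀy=53.489469  D=ac−b²=4.717205
λ₁=(c·0.125−b)/D = (53.489469·0.125−5.208902)/4.717205 = 0.313169
λ₂=(a−b·0.125)/D = (0.595442−5.208902·0.125)/4.717205 = -0.011802
w* = 0.313169·x + -0.011802·y:
  w_0 = 0.313169·1.3198 + -0.011802·15.0784 = 0.2354  (Xerox)
  w_1 = 0.313169·1.1394 + -0.011802·6.0950 = 0.2849  (JPMorgan)
  w_2 = 0.313169·2.5757 + -0.011802·21.0539 = 0.5582  (Starbucks)
  w_3 = 0.313169·0.1740 + -0.011802·11.2622 = -0.0784  (Unilever)
Σw_i=1.0000  μᵀw=0.1250
σ²=wᵀΣw=λ₁·μ_p+λ₂ = 0.313169·0.125 + -0.011802 = 0.027344 ≈ 0.0273

0.2354  0.2849  0.5582  -0.0784


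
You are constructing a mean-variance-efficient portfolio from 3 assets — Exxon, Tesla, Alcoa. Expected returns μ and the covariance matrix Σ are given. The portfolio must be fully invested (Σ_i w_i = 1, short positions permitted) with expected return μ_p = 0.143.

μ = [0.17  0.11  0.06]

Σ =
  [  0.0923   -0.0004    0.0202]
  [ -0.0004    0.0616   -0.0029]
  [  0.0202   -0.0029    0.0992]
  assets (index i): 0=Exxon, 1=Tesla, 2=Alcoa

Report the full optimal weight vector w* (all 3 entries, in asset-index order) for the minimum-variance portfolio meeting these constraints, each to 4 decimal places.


0.5469  0.4568  -0.0037

u=Σ⁻¹μ = [1.7853  1.8112  0.2943]
v=Σ⁻¹𝟙 = [8.9944  16.7035  8.7374]
a=μᵀu=0.520379  b=𝟙ᵀu=3.890684  c=𝟙ᵀv=34.435363  D=ac−b²=2.782014
λ₁=(c·0.143−b)/D = (34.435363·0.143−3.890684)/2.782014 = 0.371520
λ₂=(a−b·0.143)/D = (0.520379−3.890684·0.143)/2.782014 = -0.012936
w* = 0.371520·u + -0.012936·v:
  w_0 = 0.371520·1.7853 + -0.012936·8.9944 = 0.5469  (Exxon)
  w_1 = 0.371520·1.8112 + -0.012936·16.7035 = 0.4568  (Tesla)
  w_2 = 0.371520·0.2943 + -0.012936·8.7374 = -0.0037  (Alcoa)
Σw_i=1.0000  μᵀw=0.1430
σ²=wᵀΣw=λ₁·μ_p+λ₂ = 0.371520·0.143 + -0.012936 = 0.040191 ≈ 0.0402


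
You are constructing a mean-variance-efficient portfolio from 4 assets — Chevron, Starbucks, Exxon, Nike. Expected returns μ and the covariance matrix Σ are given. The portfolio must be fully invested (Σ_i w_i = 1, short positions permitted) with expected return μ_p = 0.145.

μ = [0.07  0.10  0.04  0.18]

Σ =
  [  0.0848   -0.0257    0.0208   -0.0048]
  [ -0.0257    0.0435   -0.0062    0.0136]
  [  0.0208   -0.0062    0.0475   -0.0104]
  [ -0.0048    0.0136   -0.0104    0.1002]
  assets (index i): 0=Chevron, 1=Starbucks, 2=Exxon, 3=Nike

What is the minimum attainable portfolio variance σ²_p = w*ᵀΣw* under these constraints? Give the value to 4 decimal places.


0.0416

x=Σ⁻¹μ = [1.5659  2.8563  0.8740  1.5744]
y=Σ⁻¹𝟙 = [17.6603  33.6129  19.5217  8.2900]
a=μᵀx=0.713600  b=𝟙ᵀx=6.870578  c=𝟙ᵀy=79.084881  D=ac−b²=9.230117
λ₁=(c·0.145−b)/D = (79.084881·0.145−6.870578)/9.230117 = 0.498014
λ₂=(a−b·0.145)/D = (0.713600−6.870578·0.145)/9.230117 = -0.030621
w* = 0.498014·x + -0.030621·y:
  w_0 = 0.498014·1.5659 + -0.030621·17.6603 = 0.2391  (Chevron)
  w_1 = 0.498014·2.8563 + -0.030621·33.6129 = 0.3932  (Starbucks)
  w_2 = 0.498014·0.8740 + -0.030621·19.5217 = -0.1625  (Exxon)
  w_3 = 0.498014·1.5744 + -0.030621·8.2900 = 0.5303  (Nike)
Σw_i=1.0000  μᵀw=0.1450
σ²=wᵀΣw=λ₁·μ_p+λ₂ = 0.498014·0.145 + -0.030621 = 0.041591 ≈ 0.0416


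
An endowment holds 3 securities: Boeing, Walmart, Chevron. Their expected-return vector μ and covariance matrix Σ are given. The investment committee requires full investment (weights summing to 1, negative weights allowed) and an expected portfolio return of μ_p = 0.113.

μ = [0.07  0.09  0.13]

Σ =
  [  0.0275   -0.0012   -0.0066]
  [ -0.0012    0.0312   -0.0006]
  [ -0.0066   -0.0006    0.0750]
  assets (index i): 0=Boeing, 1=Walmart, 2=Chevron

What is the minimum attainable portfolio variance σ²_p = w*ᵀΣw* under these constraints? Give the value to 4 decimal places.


0.0301

g=Σ⁻¹μ = [3.1671  3.0456  2.0364]
h=Σ⁻¹𝟙 = [41.9996  33.9994  17.3013]
a=μᵀg=0.760531  b=𝟙ᵀg=8.249079  c=𝟙ᵀh=93.300210  D=ac−b²=2.910432
λ₁=(c·0.113−b)/D = (93.300210·0.113−8.249079)/2.910432 = 0.788146
λ₂=(a−b·0.113)/D = (0.760531−8.249079·0.113)/2.910432 = -0.058965
w* = 0.788146·g + -0.058965·h:
  w_0 = 0.788146·3.1671 + -0.058965·41.9996 = 0.0196  (Boeing)
  w_1 = 0.788146·3.0456 + -0.058965·33.9994 = 0.3956  (Walmart)
  w_2 = 0.788146·2.0364 + -0.058965·17.3013 = 0.5848  (Chevron)
Σw_i=1.0000  μᵀw=0.1130
σ²=wᵀΣw=λ₁·μ_p+λ₂ = 0.788146·0.113 + -0.058965 = 0.030095 ≈ 0.0301


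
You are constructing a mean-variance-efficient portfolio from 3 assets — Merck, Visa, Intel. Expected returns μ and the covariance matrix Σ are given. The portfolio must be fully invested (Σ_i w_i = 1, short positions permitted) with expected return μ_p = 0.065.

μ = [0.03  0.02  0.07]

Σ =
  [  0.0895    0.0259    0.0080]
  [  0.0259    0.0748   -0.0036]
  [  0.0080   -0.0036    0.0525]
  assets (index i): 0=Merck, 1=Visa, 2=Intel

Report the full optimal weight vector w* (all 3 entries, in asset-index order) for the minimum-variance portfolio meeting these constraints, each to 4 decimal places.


0.0318  0.0746  0.8936

g=Σ⁻¹μ = [0.1335  0.2853  1.3325]
h=Σ⁻¹𝟙 = [5.9384  12.2263  18.9811]
a=μᵀg=0.102990  b=𝟙ᵀg=1.751355  c=𝟙ᵀh=37.145816  D=ac−b²=0.758395
λ₁=(c·0.065−b)/D = (37.145816·0.065−1.751355)/0.758395 = 0.874377
λ₂=(a−b·0.065)/D = (0.102990−1.751355·0.065)/0.758395 = -0.014304
w* = 0.874377·g + -0.014304·h:
  w_0 = 0.874377·0.1335 + -0.014304·5.9384 = 0.0318  (Merck)
  w_1 = 0.874377·0.2853 + -0.014304·12.2263 = 0.0746  (Visa)
  w_2 = 0.874377·1.3325 + -0.014304·18.9811 = 0.8936  (Intel)
Σw_i=1.0000  μᵀw=0.0650
σ²=wᵀΣw=λ₁·μ_p+λ₂ = 0.874377·0.065 + -0.014304 = 0.042530 ≈ 0.0425


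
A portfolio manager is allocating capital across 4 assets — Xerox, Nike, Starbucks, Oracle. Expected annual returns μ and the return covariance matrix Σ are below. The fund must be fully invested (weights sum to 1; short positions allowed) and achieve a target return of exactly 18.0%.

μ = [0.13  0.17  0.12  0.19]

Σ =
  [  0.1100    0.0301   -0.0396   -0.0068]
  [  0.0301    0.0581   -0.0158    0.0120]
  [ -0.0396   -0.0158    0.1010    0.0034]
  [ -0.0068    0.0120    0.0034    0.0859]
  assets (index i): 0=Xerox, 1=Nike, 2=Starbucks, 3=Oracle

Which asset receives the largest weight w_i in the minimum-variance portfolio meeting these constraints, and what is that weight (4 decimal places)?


g=Σ⁻¹μ = [1.3855  2.3678  2.0374  1.9101]
h=Σ⁻¹𝟙 = [11.9284  13.3945  16.3343  10.0680]
a=μᵀg=1.190049  b=𝟙ᵀg=7.700805  c=𝟙ᵀh=51.725285  D=ac−b²=2.253236
λ₁=(c·0.180−b)/D = (51.725285·0.180−7.700805)/2.253236 = 0.714415
λ₂=(a−b·0.180)/D = (1.190049−7.700805·0.180)/2.253236 = -0.087028
w* = 0.714415·g + -0.087028·h:
  w_0 = 0.714415·1.3855 + -0.087028·11.9284 = -0.0483  (Xerox)
  w_1 = 0.714415·2.3678 + -0.087028·13.3945 = 0.5259  (Nike)
  w_2 = 0.714415·2.0374 + -0.087028·16.3343 = 0.0340  (Starbucks)
  w_3 = 0.714415·1.9101 + -0.087028·10.0680 = 0.4884  (Oracle)
Σw_i=1.0000  μᵀw=0.1800
σ²=wᵀΣw=λ₁·μ_p+λ₂ = 0.714415·0.180 + -0.087028 = 0.041566 ≈ 0.0416

Nike (0.5259)


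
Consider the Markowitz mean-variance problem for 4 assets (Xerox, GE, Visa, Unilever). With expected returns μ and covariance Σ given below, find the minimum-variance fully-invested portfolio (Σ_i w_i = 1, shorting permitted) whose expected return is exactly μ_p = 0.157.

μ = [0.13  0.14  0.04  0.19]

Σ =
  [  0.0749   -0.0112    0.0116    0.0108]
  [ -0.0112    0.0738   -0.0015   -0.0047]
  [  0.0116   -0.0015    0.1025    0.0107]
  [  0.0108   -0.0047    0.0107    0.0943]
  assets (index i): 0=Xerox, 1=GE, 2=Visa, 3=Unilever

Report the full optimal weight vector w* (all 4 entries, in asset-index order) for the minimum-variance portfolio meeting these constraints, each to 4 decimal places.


u=Σ⁻¹μ = [1.7984  2.2927  0.0197  1.9209]
v=Σ⁻¹𝟙 = [13.3172  16.3000  7.5443  9.0356]
a=μᵀu=0.920535  b=𝟙ᵀu=6.031776  c=𝟙ᵀv=46.197106  D=ac−b²=6.143747
λ₁=(c·0.157−b)/D = (46.197106·0.157−6.031776)/6.143747 = 0.198766
λ₂=(a−b·0.157)/D = (0.920535−6.031776·0.157)/6.143747 = -0.004306
w* = 0.198766·u + -0.004306·v:
  w_0 = 0.198766·1.7984 + -0.004306·13.3172 = 0.3001  (Xerox)
  w_1 = 0.198766·2.2927 + -0.004306·16.3000 = 0.3855  (GE)
  w_2 = 0.198766·0.0197 + -0.004306·7.5443 = -0.0286  (Visa)
  w_3 = 0.198766·1.9209 + -0.004306·9.0356 = 0.3429  (Unilever)
Σw_i=1.0000  μᵀw=0.1570
σ²=wᵀΣw=λ₁·μ_p+λ₂ = 0.198766·0.157 + -0.004306 = 0.026901 ≈ 0.0269

0.3001  0.3855  -0.0286  0.3429


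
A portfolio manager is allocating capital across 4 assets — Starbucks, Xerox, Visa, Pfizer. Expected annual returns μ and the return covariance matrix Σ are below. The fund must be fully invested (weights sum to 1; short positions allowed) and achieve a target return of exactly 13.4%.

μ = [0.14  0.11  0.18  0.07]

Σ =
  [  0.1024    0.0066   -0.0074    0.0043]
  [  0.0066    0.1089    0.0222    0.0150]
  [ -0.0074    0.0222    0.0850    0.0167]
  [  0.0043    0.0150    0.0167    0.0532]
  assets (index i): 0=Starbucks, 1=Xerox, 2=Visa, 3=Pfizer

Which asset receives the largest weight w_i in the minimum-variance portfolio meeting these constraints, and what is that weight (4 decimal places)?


g=Σ⁻¹μ = [1.4682  0.4451  2.0448  0.4297]
h=Σ⁻¹𝟙 = [9.4798  4.9419  8.5584  13.9508]
a=μᵀg=0.652655  b=𝟙ᵀg=4.387840  c=𝟙ᵀh=36.930858  D=ac−b²=4.849963
λ₁=(c·0.134−b)/D = (36.930858·0.134−4.387840)/4.849963 = 0.115649
λ₂=(a−b·0.134)/D = (0.652655−4.387840·0.134)/4.849963 = 0.013337
w* = 0.115649·g + 0.013337·h:
  w_0 = 0.115649·1.4682 + 0.013337·9.4798 = 0.2962  (Starbucks)
  w_1 = 0.115649·0.4451 + 0.013337·4.9419 = 0.1174  (Xerox)
  w_2 = 0.115649·2.0448 + 0.013337·8.5584 = 0.3506  (Visa)
  w_3 = 0.115649·0.4297 + 0.013337·13.9508 = 0.2358  (Pfizer)
Σw_i=1.0000  μᵀw=0.1340
σ²=wᵀΣw=λ₁·μ_p+λ₂ = 0.115649·0.134 + 0.013337 = 0.028834 ≈ 0.0288

Visa (0.3506)
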